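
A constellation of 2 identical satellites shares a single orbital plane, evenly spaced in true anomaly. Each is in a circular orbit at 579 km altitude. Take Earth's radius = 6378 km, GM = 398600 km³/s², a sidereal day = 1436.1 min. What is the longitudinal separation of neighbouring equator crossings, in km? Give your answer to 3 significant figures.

Semi-major axis a = 6378 + 579 = 6957 km. Period T = 2π√(a³/μ) = 2π√(6957³/398600) = 5774.9 s = 96.25 min.
Single-satellite node shift = (5774.9/86166) × 360° = 24.13°.
With 2 satellites evenly phased, successive equator crossings are 24.13/2 = 12.064° apart.
That is 12.064 × 111.3 = 1343 km at the equator.

1340 km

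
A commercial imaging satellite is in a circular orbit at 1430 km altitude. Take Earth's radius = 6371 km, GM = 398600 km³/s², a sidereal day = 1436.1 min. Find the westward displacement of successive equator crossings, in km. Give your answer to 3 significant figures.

3190 km

Semi-major axis a = 6371 + 1430 = 7801 km. Period T = 2π√(a³/μ) = 2π√(7801³/398600) = 6857.0 s = 114.28 min.
During one orbit Earth rotates (6857.0 / 86166) × 360° = 28.65°.
At the equator that is 28.65° × (2π·6371/360) km/° = 28.65 × 111.2 = 3186 km.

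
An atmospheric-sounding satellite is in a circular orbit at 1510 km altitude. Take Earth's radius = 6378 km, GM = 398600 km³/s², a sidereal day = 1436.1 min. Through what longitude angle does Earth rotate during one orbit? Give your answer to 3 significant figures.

29.1°

Semi-major axis a = 6378 + 1510 = 7888 km. Period T = 2π√(a³/μ) = 2π√(7888³/398600) = 6972.1 s = 116.20 min.
During one orbit Earth rotates (6972.1 / 86166) × 360° = 29.13°.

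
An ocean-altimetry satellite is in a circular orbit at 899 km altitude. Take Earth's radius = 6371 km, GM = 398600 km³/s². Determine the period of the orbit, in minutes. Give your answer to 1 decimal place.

Semi-major axis a = 6371 + 899 = 7270 km. Period T = 2π√(a³/μ) = 2π√(7270³/398600) = 6169.0 s = 102.82 min.

102.8 min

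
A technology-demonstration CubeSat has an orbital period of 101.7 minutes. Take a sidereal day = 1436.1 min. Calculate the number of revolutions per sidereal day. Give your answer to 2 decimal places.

T = 101.7 min = 6102.0 s.
Orbits per sidereal day = 86166 / 6102.0 = 14.121.

14.12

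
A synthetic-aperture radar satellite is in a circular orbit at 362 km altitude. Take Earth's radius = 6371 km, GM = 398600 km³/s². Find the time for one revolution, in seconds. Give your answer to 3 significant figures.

Semi-major axis a = 6371 + 362 = 6733 km. Period T = 2π√(a³/μ) = 2π√(6733³/398600) = 5498.2 s = 91.64 min.

5500 seconds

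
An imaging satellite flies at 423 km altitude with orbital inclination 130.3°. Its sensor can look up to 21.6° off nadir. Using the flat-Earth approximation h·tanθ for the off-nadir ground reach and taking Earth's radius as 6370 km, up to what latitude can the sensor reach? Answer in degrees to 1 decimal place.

Retrograde orbit: the ground track reaches ±(180° − i) = ±(180 − 130.3) = ±49.7°.
Sensor half-swath on the ground ≈ 423·tan(21.6°) = 167 km = 1.51° of latitude.
Maximum observable latitude ≈ 49.7 + 1.51 = 51.2°.

51.2°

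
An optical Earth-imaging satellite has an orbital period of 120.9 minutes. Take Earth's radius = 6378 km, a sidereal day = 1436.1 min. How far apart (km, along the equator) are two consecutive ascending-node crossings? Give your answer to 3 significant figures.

3370 km

T = 120.9 min = 7254.0 s.
During one orbit Earth rotates (7254.0 / 86166) × 360° = 30.31°.
At the equator that is 30.31° × (2π·6378/360) km/° = 30.31 × 111.3 = 3374 km.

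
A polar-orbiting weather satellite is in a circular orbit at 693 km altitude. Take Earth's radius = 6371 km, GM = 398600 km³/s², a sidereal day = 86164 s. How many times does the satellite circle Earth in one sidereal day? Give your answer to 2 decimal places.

14.58

Semi-major axis a = 6371 + 693 = 7064 km. Period T = 2π√(a³/μ) = 2π√(7064³/398600) = 5908.6 s = 98.48 min.
Orbits per sidereal day = 86164 / 5908.6 = 14.583.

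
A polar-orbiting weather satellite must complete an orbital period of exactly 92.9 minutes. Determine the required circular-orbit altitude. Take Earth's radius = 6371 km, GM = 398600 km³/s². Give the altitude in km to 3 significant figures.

424 km

T = 92.9 min = 5574.0 s.
From T = 2π√(a³/μ): a = (μ T²/4π²)^(1/3) = (398600 × 5574.0² / 4π²)^(1/3) = 6795 km.
Altitude h = a − R = 6795 − 6371 = 424 km.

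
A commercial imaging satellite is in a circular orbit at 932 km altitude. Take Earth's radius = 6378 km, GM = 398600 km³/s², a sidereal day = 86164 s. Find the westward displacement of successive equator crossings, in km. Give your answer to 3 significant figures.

Semi-major axis a = 6378 + 932 = 7310 km. Period T = 2π√(a³/μ) = 2π√(7310³/398600) = 6220.0 s = 103.67 min.
During one orbit Earth rotates (6220.0 / 86164) × 360° = 25.99°.
At the equator that is 25.99° × (2π·6378/360) km/° = 25.99 × 111.3 = 2893 km.

2890 km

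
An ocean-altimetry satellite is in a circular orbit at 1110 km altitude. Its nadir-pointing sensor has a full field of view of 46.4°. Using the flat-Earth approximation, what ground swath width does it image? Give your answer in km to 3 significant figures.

951 km

Half-angle = 46.4°/2 = 23.2°.
Swath width ≈ 2h·tan(θ/2) = 2 × 1110 × tan(23.2°) = 951.5 km.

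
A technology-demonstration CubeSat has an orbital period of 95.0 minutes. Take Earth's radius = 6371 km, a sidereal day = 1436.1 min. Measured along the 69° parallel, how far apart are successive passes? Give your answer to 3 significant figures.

T = 95.0 min = 5700.0 s.
Node shift per orbit = (5700.0/86166) × 360° = 23.81°.
Equatorial spacing = 23.81 × 111.2 km/° = 2648 km.
At 69° latitude, spacing = 2648 × cos(69°) = 949 km.

949 km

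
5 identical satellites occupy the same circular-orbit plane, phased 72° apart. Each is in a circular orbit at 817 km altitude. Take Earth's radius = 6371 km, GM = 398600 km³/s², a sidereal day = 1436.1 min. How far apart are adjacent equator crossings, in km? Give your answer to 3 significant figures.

Semi-major axis a = 6371 + 817 = 7188 km. Period T = 2π√(a³/μ) = 2π√(7188³/398600) = 6064.9 s = 101.08 min.
Single-satellite node shift = (6064.9/86166) × 360° = 25.34°.
With 5 satellites evenly phased, successive equator crossings are 25.34/5 = 5.068° apart.
That is 5.068 × 111.2 = 564 km at the equator.

564 km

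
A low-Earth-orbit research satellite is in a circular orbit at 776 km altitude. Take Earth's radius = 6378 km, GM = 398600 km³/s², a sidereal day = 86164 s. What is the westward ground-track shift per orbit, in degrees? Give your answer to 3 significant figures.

25.2°

Semi-major axis a = 6378 + 776 = 7154 km. Period T = 2π√(a³/μ) = 2π√(7154³/398600) = 6021.9 s = 100.37 min.
During one orbit Earth rotates (6021.9 / 86164) × 360° = 25.16°.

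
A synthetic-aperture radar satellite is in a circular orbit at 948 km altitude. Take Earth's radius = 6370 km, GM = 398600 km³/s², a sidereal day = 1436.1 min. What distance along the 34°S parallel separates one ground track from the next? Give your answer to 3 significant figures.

Semi-major axis a = 6370 + 948 = 7318 km. Period T = 2π√(a³/μ) = 2π√(7318³/398600) = 6230.2 s = 103.84 min.
Node shift per orbit = (6230.2/86166) × 360° = 26.03°.
Equatorial spacing = 26.03 × 111.2 km/° = 2894 km.
At 34° latitude, spacing = 2894 × cos(34°) = 2399 km.

2400 km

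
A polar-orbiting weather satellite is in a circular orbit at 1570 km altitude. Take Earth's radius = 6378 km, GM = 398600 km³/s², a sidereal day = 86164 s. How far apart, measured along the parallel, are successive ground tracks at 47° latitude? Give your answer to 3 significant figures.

2240 km

Semi-major axis a = 6378 + 1570 = 7948 km. Period T = 2π√(a³/μ) = 2π√(7948³/398600) = 7051.8 s = 117.53 min.
Node shift per orbit = (7051.8/86164) × 360° = 29.46°.
Equatorial spacing = 29.46 × 111.3 km/° = 3280 km.
At 47° latitude, spacing = 3280 × cos(47°) = 2237 km.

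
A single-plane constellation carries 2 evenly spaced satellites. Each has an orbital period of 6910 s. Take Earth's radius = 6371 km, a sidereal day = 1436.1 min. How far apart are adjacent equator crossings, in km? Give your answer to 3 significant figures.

Single-satellite node shift = (6910.0/86166) × 360° = 28.87°.
With 2 satellites evenly phased, successive equator crossings are 28.87/2 = 14.435° apart.
That is 14.435 × 111.2 = 1605 km at the equator.

1610 km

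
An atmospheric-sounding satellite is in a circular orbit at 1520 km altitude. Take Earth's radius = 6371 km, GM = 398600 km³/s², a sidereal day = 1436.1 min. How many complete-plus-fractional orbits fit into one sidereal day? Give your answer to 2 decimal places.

Semi-major axis a = 6371 + 1520 = 7891 km. Period T = 2π√(a³/μ) = 2π√(7891³/398600) = 6976.0 s = 116.27 min.
Orbits per sidereal day = 86166 / 6976.0 = 12.352.

12.35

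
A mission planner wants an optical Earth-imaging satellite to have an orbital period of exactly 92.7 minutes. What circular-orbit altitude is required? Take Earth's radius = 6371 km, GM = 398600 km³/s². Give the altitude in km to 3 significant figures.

T = 92.7 min = 5562.0 s.
From T = 2π√(a³/μ): a = (μ T²/4π²)^(1/3) = (398600 × 5562.0² / 4π²)^(1/3) = 6785 km.
Altitude h = a − R = 6785 − 6371 = 414 km.

414 km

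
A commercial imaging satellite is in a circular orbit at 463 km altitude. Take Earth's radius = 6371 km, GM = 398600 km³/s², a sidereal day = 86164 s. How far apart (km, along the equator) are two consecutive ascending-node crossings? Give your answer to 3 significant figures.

Semi-major axis a = 6371 + 463 = 6834 km. Period T = 2π√(a³/μ) = 2π√(6834³/398600) = 5622.4 s = 93.71 min.
During one orbit Earth rotates (5622.4 / 86164) × 360° = 23.49°.
At the equator that is 23.49° × (2π·6371/360) km/° = 23.49 × 111.2 = 2612 km.

2610 km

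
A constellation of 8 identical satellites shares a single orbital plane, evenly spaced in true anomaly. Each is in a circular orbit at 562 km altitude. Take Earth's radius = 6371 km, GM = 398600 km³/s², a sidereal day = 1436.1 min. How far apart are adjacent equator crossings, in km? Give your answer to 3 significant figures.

334 km

Semi-major axis a = 6371 + 562 = 6933 km. Period T = 2π√(a³/μ) = 2π√(6933³/398600) = 5745.0 s = 95.75 min.
Single-satellite node shift = (5745.0/86166) × 360° = 24.00°.
With 8 satellites evenly phased, successive equator crossings are 24.00/8 = 3.000° apart.
That is 3.000 × 111.2 = 334 km at the equator.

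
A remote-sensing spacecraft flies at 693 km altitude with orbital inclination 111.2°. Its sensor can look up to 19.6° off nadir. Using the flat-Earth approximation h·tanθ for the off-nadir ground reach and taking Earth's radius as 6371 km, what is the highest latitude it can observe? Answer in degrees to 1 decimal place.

71.0°

Retrograde orbit: the ground track reaches ±(180° − i) = ±(180 − 111.2) = ±68.8°.
Sensor half-swath on the ground ≈ 693·tan(19.6°) = 247 km = 2.22° of latitude.
Maximum observable latitude ≈ 68.8 + 2.22 = 71.0°.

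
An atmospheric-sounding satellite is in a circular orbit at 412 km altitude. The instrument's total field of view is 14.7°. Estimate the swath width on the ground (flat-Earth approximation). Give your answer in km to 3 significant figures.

Half-angle = 14.7°/2 = 7.35°.
Swath width ≈ 2h·tan(θ/2) = 2 × 412 × tan(7.35°) = 106.3 km.

106 km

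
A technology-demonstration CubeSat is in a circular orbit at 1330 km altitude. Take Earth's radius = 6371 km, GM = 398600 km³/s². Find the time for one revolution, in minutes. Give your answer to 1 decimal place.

112.1 min

Semi-major axis a = 6371 + 1330 = 7701 km. Period T = 2π√(a³/μ) = 2π√(7701³/398600) = 6725.6 s = 112.09 min.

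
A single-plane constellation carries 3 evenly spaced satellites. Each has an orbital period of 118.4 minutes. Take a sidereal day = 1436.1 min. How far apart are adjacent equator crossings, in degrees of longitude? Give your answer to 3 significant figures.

T = 118.4 min = 7104.0 s.
Single-satellite node shift = (7104.0/86166) × 360° = 29.68°.
With 3 satellites evenly phased, successive equator crossings are 29.68/3 = 9.893° apart.

9.89°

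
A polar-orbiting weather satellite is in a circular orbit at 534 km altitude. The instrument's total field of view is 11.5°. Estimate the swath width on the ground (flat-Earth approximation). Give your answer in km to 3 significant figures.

Half-angle = 11.5°/2 = 5.75°.
Swath width ≈ 2h·tan(θ/2) = 2 × 534 × tan(5.75°) = 107.5 km.

108 km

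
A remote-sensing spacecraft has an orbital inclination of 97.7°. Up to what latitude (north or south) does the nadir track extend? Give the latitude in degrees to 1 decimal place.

82.3°

Retrograde orbit: the ground track reaches ±(180° − i) = ±(180 − 97.7) = ±82.3°.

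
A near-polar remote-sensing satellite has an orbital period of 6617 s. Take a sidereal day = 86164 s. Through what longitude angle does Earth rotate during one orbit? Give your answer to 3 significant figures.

27.6°

During one orbit Earth rotates (6617.0 / 86164) × 360° = 27.65°.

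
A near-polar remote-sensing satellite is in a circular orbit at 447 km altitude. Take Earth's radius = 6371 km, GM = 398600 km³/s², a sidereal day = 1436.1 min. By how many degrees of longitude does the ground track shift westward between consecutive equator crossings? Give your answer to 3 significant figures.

Semi-major axis a = 6371 + 447 = 6818 km. Period T = 2π√(a³/μ) = 2π√(6818³/398600) = 5602.7 s = 93.38 min.
During one orbit Earth rotates (5602.7 / 86166) × 360° = 23.41°.

23.4°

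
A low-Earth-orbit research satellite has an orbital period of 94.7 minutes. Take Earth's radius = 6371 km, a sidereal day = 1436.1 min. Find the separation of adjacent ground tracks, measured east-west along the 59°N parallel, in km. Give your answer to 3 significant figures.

1360 km

T = 94.7 min = 5682.0 s.
Node shift per orbit = (5682.0/86166) × 360° = 23.74°.
Equatorial spacing = 23.74 × 111.2 km/° = 2640 km.
At 59° latitude, spacing = 2640 × cos(59°) = 1360 km.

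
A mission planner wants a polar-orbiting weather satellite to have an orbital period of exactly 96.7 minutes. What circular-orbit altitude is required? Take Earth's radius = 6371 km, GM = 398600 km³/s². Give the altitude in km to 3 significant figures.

T = 96.7 min = 5802.0 s.
From T = 2π√(a³/μ): a = (μ T²/4π²)^(1/3) = (398600 × 5802.0² / 4π²)^(1/3) = 6979 km.
Altitude h = a − R = 6979 − 6371 = 608 km.

608 km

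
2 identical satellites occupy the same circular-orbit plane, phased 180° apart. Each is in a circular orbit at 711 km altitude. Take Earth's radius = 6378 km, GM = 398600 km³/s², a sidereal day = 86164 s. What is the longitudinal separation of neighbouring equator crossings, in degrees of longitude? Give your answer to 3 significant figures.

12.4°

Semi-major axis a = 6378 + 711 = 7089 km. Period T = 2π√(a³/μ) = 2π√(7089³/398600) = 5940.0 s = 99.00 min.
Single-satellite node shift = (5940.0/86164) × 360° = 24.82°.
With 2 satellites evenly phased, successive equator crossings are 24.82/2 = 12.409° apart.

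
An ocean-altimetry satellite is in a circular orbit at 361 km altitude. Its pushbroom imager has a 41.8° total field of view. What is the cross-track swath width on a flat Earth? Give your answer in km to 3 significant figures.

Half-angle = 41.8°/2 = 20.9°.
Swath width ≈ 2h·tan(θ/2) = 2 × 361 × tan(20.9°) = 275.7 km.

276 km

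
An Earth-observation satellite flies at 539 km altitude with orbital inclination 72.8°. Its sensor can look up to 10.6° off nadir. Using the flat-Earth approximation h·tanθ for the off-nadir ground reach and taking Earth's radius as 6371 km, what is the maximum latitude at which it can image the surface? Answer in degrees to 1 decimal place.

For a prograde orbit the ground track reaches latitude ±i = ±72.8°.
Sensor half-swath on the ground ≈ 539·tan(10.6°) = 101 km = 0.91° of latitude.
Maximum observable latitude ≈ 72.8 + 0.91 = 73.7°.

73.7°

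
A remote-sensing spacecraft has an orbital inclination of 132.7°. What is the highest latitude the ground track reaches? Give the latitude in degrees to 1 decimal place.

Retrograde orbit: the ground track reaches ±(180° − i) = ±(180 − 132.7) = ±47.3°.

47.3°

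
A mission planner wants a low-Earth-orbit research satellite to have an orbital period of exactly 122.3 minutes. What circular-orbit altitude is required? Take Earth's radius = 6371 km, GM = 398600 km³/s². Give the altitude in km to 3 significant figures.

1790 km

T = 122.3 min = 7338.0 s.
From T = 2π√(a³/μ): a = (μ T²/4π²)^(1/3) = (398600 × 7338.0² / 4π²)^(1/3) = 8162 km.
Altitude h = a − R = 8162 − 6371 = 1791 km.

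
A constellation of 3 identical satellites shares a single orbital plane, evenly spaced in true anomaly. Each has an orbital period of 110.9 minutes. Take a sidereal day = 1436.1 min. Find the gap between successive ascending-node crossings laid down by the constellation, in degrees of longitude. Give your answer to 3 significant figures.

9.27°

T = 110.9 min = 6654.0 s.
Single-satellite node shift = (6654.0/86166) × 360° = 27.80°.
With 3 satellites evenly phased, successive equator crossings are 27.80/3 = 9.267° apart.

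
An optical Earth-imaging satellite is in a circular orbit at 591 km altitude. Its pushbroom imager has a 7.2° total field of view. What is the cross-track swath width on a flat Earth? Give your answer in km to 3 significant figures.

74.4 km

Half-angle = 7.2°/2 = 3.6°.
Swath width ≈ 2h·tan(θ/2) = 2 × 591 × tan(3.6°) = 74.4 km.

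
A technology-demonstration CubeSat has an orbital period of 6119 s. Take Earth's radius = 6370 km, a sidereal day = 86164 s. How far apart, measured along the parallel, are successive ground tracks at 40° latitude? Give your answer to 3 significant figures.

Node shift per orbit = (6119.0/86164) × 360° = 25.57°.
Equatorial spacing = 25.57 × 111.2 km/° = 2842 km.
At 40° latitude, spacing = 2842 × cos(40°) = 2177 km.

2180 km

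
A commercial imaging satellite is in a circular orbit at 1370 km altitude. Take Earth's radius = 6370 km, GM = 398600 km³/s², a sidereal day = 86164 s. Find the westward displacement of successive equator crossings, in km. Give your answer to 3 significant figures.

3150 km

Semi-major axis a = 6370 + 1370 = 7740 km. Period T = 2π√(a³/μ) = 2π√(7740³/398600) = 6776.8 s = 112.95 min.
During one orbit Earth rotates (6776.8 / 86164) × 360° = 28.31°.
At the equator that is 28.31° × (2π·6370/360) km/° = 28.31 × 111.2 = 3148 km.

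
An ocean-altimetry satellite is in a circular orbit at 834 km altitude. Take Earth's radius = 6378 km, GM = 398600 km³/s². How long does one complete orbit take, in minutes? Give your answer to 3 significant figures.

102 min

Semi-major axis a = 6378 + 834 = 7212 km. Period T = 2π√(a³/μ) = 2π√(7212³/398600) = 6095.3 s = 101.59 min.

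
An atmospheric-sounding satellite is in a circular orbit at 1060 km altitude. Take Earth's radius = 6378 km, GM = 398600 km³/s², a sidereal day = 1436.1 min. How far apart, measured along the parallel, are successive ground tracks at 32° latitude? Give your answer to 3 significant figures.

Semi-major axis a = 6378 + 1060 = 7438 km. Period T = 2π√(a³/μ) = 2π√(7438³/398600) = 6384.0 s = 106.40 min.
Node shift per orbit = (6384.0/86166) × 360° = 26.67°.
Equatorial spacing = 26.67 × 111.3 km/° = 2969 km.
At 32° latitude, spacing = 2969 × cos(32°) = 2518 km.

2520 km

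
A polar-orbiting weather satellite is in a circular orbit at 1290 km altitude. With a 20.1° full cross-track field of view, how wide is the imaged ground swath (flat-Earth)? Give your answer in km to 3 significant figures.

Half-angle = 20.1°/2 = 10.05°.
Swath width ≈ 2h·tan(θ/2) = 2 × 1290 × tan(10.05°) = 457.2 km.

457 km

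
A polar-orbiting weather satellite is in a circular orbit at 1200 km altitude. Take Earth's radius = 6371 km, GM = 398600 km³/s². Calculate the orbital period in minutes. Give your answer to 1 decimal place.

Semi-major axis a = 6371 + 1200 = 7571 km. Period T = 2π√(a³/μ) = 2π√(7571³/398600) = 6556.0 s = 109.27 min.

109.3 min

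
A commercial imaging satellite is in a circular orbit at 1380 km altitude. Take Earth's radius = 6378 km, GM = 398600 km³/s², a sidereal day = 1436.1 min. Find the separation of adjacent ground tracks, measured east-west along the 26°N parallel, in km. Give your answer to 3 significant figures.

2840 km

Semi-major axis a = 6378 + 1380 = 7758 km. Period T = 2π√(a³/μ) = 2π√(7758³/398600) = 6800.4 s = 113.34 min.
Node shift per orbit = (6800.4/86166) × 360° = 28.41°.
Equatorial spacing = 28.41 × 111.3 km/° = 3163 km.
At 26° latitude, spacing = 3163 × cos(26°) = 2843 km.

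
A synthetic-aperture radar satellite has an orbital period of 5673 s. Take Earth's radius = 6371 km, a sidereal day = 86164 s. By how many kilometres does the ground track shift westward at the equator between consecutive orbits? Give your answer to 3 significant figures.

During one orbit Earth rotates (5673.0 / 86164) × 360° = 23.70°.
At the equator that is 23.70° × (2π·6371/360) km/° = 23.70 × 111.2 = 2636 km.

2640 km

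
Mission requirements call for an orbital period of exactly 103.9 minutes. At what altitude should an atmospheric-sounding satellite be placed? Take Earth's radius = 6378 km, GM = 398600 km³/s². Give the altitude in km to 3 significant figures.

943 km

T = 103.9 min = 6234.0 s.
From T = 2π√(a³/μ): a = (μ T²/4π²)^(1/3) = (398600 × 6234.0² / 4π²)^(1/3) = 7321 km.
Altitude h = a − R = 7321 − 6378 = 943 km.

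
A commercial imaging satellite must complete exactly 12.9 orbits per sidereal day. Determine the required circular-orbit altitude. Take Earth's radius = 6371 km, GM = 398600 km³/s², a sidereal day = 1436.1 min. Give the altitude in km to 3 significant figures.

Required period T = 86166 / 12.9 = 6679.5 s.
From T = 2π√(a³/μ): a = (μ T²/4π²)^(1/3) = (398600 × 6679.5² / 4π²)^(1/3) = 7666 km.
Altitude h = a − R = 7666 − 6371 = 1295 km.

1290 km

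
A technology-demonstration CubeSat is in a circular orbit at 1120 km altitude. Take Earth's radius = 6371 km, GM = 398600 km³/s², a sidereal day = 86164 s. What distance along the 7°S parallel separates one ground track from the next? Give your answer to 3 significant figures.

Semi-major axis a = 6371 + 1120 = 7491 km. Period T = 2π√(a³/μ) = 2π√(7491³/398600) = 6452.4 s = 107.54 min.
Node shift per orbit = (6452.4/86164) × 360° = 26.96°.
Equatorial spacing = 26.96 × 111.2 km/° = 2998 km.
At 7° latitude, spacing = 2998 × cos(7°) = 2975 km.

2980 km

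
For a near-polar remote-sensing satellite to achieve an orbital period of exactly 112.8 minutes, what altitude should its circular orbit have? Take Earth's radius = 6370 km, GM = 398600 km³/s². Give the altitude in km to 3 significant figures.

1360 km

T = 112.8 min = 6768.0 s.
From T = 2π√(a³/μ): a = (μ T²/4π²)^(1/3) = (398600 × 6768.0² / 4π²)^(1/3) = 7733 km.
Altitude h = a − R = 7733 − 6370 = 1363 km.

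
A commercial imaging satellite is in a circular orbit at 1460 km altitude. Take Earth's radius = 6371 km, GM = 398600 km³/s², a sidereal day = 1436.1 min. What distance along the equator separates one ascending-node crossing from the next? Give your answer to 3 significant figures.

3200 km

Semi-major axis a = 6371 + 1460 = 7831 km. Period T = 2π√(a³/μ) = 2π√(7831³/398600) = 6896.6 s = 114.94 min.
During one orbit Earth rotates (6896.6 / 86166) × 360° = 28.81°.
At the equator that is 28.81° × (2π·6371/360) km/° = 28.81 × 111.2 = 3204 km.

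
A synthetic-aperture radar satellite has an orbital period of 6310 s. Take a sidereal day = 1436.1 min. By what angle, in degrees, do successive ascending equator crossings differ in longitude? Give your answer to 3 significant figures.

During one orbit Earth rotates (6310.0 / 86166) × 360° = 26.36°.

26.4°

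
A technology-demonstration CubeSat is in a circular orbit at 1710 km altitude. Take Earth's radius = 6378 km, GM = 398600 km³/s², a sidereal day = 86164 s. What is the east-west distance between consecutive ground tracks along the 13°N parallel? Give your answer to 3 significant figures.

3280 km

Semi-major axis a = 6378 + 1710 = 8088 km. Period T = 2π√(a³/μ) = 2π√(8088³/398600) = 7238.9 s = 120.65 min.
Node shift per orbit = (7238.9/86164) × 360° = 30.24°.
Equatorial spacing = 30.24 × 111.3 km/° = 3367 km.
At 13° latitude, spacing = 3367 × cos(13°) = 3280 km.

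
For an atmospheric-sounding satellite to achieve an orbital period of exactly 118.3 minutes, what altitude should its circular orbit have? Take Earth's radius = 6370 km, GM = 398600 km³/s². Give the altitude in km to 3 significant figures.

1610 km

T = 118.3 min = 7098.0 s.
From T = 2π√(a³/μ): a = (μ T²/4π²)^(1/3) = (398600 × 7098.0² / 4π²)^(1/3) = 7983 km.
Altitude h = a − R = 7983 − 6370 = 1613 km.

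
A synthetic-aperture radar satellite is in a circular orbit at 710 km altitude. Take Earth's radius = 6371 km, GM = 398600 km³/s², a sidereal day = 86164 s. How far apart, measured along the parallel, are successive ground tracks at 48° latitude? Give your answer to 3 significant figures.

Semi-major axis a = 6371 + 710 = 7081 km. Period T = 2π√(a³/μ) = 2π√(7081³/398600) = 5930.0 s = 98.83 min.
Node shift per orbit = (5930.0/86164) × 360° = 24.78°.
Equatorial spacing = 24.78 × 111.2 km/° = 2755 km.
At 48° latitude, spacing = 2755 × cos(48°) = 1843 km.

1840 km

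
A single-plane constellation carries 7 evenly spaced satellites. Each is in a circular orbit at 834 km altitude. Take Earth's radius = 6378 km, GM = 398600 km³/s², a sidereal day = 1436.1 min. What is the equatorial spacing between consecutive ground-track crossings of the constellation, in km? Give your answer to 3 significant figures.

405 km

Semi-major axis a = 6378 + 834 = 7212 km. Period T = 2π√(a³/μ) = 2π√(7212³/398600) = 6095.3 s = 101.59 min.
Single-satellite node shift = (6095.3/86166) × 360° = 25.47°.
With 7 satellites evenly phased, successive equator crossings are 25.47/7 = 3.638° apart.
That is 3.638 × 111.3 = 405 km at the equator.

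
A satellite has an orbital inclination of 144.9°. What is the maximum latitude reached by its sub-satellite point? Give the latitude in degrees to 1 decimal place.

Retrograde orbit: the ground track reaches ±(180° − i) = ±(180 − 144.9) = ±35.1°.

35.1°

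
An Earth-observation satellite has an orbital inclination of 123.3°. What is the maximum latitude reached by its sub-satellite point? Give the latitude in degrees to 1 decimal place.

56.7°

Retrograde orbit: the ground track reaches ±(180° − i) = ±(180 − 123.3) = ±56.7°.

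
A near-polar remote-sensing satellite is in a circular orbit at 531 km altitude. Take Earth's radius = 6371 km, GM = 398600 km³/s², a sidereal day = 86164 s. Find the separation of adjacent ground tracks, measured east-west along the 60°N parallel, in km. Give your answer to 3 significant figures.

Semi-major axis a = 6371 + 531 = 6902 km. Period T = 2π√(a³/μ) = 2π√(6902³/398600) = 5706.6 s = 95.11 min.
Node shift per orbit = (5706.6/86164) × 360° = 23.84°.
Equatorial spacing = 23.84 × 111.2 km/° = 2651 km.
At 60° latitude, spacing = 2651 × cos(60°) = 1326 km.

1330 km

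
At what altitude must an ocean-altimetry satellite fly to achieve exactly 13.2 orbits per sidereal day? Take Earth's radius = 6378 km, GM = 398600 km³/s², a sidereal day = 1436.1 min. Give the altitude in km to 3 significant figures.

Required period T = 86166 / 13.2 = 6527.7 s.
From T = 2π√(a³/μ): a = (μ T²/4π²)^(1/3) = (398600 × 6527.7² / 4π²)^(1/3) = 7549 km.
Altitude h = a − R = 7549 − 6378 = 1171 km.

1170 km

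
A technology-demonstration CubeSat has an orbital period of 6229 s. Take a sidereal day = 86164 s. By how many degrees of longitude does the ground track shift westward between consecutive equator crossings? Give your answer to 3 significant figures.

26.0°

During one orbit Earth rotates (6229.0 / 86164) × 360° = 26.03°.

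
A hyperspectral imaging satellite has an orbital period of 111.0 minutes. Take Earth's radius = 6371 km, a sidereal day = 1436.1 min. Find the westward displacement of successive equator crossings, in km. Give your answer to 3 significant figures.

3090 km

T = 111.0 min = 6660.0 s.
During one orbit Earth rotates (6660.0 / 86166) × 360° = 27.83°.
At the equator that is 27.83° × (2π·6371/360) km/° = 27.83 × 111.2 = 3094 km.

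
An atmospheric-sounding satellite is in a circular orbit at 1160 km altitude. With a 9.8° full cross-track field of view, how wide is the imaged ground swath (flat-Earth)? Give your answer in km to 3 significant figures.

Half-angle = 9.8°/2 = 4.9°.
Swath width ≈ 2h·tan(θ/2) = 2 × 1160 × tan(4.9°) = 198.9 km.

199 km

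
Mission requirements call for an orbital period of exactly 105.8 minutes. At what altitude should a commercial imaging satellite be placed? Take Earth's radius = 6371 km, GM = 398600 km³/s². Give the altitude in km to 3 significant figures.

T = 105.8 min = 6348.0 s.
From T = 2π√(a³/μ): a = (μ T²/4π²)^(1/3) = (398600 × 6348.0² / 4π²)^(1/3) = 7410 km.
Altitude h = a − R = 7410 − 6371 = 1039 km.

1040 km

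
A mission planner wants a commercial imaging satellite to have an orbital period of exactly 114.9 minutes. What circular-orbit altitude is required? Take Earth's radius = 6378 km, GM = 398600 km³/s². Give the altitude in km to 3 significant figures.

T = 114.9 min = 6894.0 s.
From T = 2π√(a³/μ): a = (μ T²/4π²)^(1/3) = (398600 × 6894.0² / 4π²)^(1/3) = 7829 km.
Altitude h = a − R = 7829 − 6378 = 1451 km.

1450 km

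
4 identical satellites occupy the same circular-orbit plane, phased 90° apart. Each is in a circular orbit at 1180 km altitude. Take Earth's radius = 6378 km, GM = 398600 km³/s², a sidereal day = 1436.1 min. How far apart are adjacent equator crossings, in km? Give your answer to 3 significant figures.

Semi-major axis a = 6378 + 1180 = 7558 km. Period T = 2π√(a³/μ) = 2π√(7558³/398600) = 6539.2 s = 108.99 min.
Single-satellite node shift = (6539.2/86166) × 360° = 27.32°.
With 4 satellites evenly phased, successive equator crossings are 27.32/4 = 6.830° apart.
That is 6.830 × 111.3 = 760 km at the equator.

760 km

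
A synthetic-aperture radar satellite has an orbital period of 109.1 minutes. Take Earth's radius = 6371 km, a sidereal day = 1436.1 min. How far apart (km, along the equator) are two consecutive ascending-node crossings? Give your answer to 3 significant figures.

3040 km

T = 109.1 min = 6546.0 s.
During one orbit Earth rotates (6546.0 / 86166) × 360° = 27.35°.
At the equator that is 27.35° × (2π·6371/360) km/° = 27.35 × 111.2 = 3041 km.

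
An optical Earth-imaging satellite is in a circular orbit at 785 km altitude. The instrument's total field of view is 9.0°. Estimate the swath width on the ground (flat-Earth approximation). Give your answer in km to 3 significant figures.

Half-angle = 9.0°/2 = 4.5°.
Swath width ≈ 2h·tan(θ/2) = 2 × 785 × tan(4.5°) = 123.6 km.

124 km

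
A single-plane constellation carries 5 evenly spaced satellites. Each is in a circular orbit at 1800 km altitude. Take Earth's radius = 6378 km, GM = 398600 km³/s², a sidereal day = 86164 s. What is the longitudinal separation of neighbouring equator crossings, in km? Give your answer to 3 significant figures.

Semi-major axis a = 6378 + 1800 = 8178 km. Period T = 2π√(a³/μ) = 2π√(8178³/398600) = 7360.1 s = 122.67 min.
Single-satellite node shift = (7360.1/86164) × 360° = 30.75°.
With 5 satellites evenly phased, successive equator crossings are 30.75/5 = 6.150° apart.
That is 6.150 × 111.3 = 685 km at the equator.

685 km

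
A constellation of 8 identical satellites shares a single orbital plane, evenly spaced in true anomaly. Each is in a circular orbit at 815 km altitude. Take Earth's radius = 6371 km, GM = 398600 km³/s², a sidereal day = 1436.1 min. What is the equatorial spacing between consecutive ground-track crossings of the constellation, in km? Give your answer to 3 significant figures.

352 km

Semi-major axis a = 6371 + 815 = 7186 km. Period T = 2π√(a³/μ) = 2π√(7186³/398600) = 6062.4 s = 101.04 min.
Single-satellite node shift = (6062.4/86166) × 360° = 25.33°.
With 8 satellites evenly phased, successive equator crossings are 25.33/8 = 3.166° apart.
That is 3.166 × 111.2 = 352 km at the equator.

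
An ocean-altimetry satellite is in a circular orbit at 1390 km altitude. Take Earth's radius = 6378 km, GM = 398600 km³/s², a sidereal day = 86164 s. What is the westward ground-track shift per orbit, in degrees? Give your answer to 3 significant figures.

28.5°

Semi-major axis a = 6378 + 1390 = 7768 km. Period T = 2π√(a³/μ) = 2π√(7768³/398600) = 6813.6 s = 113.56 min.
During one orbit Earth rotates (6813.6 / 86164) × 360° = 28.47°.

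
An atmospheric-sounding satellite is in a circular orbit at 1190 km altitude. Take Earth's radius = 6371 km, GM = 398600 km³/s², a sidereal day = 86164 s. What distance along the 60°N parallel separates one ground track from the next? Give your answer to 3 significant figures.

1520 km

Semi-major axis a = 6371 + 1190 = 7561 km. Period T = 2π√(a³/μ) = 2π√(7561³/398600) = 6543.0 s = 109.05 min.
Node shift per orbit = (6543.0/86164) × 360° = 27.34°.
Equatorial spacing = 27.34 × 111.2 km/° = 3040 km.
At 60° latitude, spacing = 3040 × cos(60°) = 1520 km.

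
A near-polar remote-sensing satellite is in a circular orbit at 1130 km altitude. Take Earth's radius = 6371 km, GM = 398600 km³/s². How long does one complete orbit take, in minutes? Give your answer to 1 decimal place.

107.8 min

Semi-major axis a = 6371 + 1130 = 7501 km. Period T = 2π√(a³/μ) = 2π√(7501³/398600) = 6465.3 s = 107.76 min.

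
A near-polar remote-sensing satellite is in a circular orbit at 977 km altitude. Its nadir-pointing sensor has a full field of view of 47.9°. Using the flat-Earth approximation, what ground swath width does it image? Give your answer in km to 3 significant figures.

868 km

Half-angle = 47.9°/2 = 23.95°.
Swath width ≈ 2h·tan(θ/2) = 2 × 977 × tan(23.95°) = 867.9 km.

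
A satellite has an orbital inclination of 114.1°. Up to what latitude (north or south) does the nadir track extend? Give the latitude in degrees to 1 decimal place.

Retrograde orbit: the ground track reaches ±(180° − i) = ±(180 − 114.1) = ±65.9°.

65.9°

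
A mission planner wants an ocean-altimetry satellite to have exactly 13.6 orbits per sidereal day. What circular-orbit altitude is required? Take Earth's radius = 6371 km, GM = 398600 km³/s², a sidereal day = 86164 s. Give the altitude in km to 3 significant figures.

1030 km

Required period T = 86164 / 13.6 = 6335.6 s.
From T = 2π√(a³/μ): a = (μ T²/4π²)^(1/3) = (398600 × 6335.6² / 4π²)^(1/3) = 7400 km.
Altitude h = a − R = 7400 − 6371 = 1029 km.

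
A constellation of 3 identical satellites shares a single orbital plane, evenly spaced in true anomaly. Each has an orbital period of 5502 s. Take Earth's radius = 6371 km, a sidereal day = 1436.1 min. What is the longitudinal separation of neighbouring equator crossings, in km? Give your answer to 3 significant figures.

Single-satellite node shift = (5502.0/86166) × 360° = 22.99°.
With 3 satellites evenly phased, successive equator crossings are 22.99/3 = 7.662° apart.
That is 7.662 × 111.2 = 852 km at the equator.

852 km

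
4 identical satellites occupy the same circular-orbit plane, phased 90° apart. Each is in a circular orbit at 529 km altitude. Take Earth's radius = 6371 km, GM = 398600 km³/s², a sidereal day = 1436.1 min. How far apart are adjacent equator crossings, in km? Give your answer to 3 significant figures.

662 km

Semi-major axis a = 6371 + 529 = 6900 km. Period T = 2π√(a³/μ) = 2π√(6900³/398600) = 5704.1 s = 95.07 min.
Single-satellite node shift = (5704.1/86166) × 360° = 23.83°.
With 4 satellites evenly phased, successive equator crossings are 23.83/4 = 5.958° apart.
That is 5.958 × 111.2 = 662 km at the equator.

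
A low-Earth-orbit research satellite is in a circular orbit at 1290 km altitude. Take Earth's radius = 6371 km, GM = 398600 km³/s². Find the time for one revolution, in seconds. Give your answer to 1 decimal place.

Semi-major axis a = 6371 + 1290 = 7661 km. Period T = 2π√(a³/μ) = 2π√(7661³/398600) = 6673.3 s = 111.22 min.

6673.3 seconds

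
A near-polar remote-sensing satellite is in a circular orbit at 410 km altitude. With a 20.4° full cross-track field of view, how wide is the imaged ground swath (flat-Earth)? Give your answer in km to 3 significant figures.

148 km

Half-angle = 20.4°/2 = 10.2°.
Swath width ≈ 2h·tan(θ/2) = 2 × 410 × tan(10.2°) = 147.5 km.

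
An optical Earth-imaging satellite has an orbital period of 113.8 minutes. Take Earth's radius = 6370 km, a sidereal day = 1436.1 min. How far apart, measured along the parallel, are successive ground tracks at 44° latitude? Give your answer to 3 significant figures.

T = 113.8 min = 6828.0 s.
Node shift per orbit = (6828.0/86166) × 360° = 28.53°.
Equatorial spacing = 28.53 × 111.2 km/° = 3172 km.
At 44° latitude, spacing = 3172 × cos(44°) = 2281 km.

2280 km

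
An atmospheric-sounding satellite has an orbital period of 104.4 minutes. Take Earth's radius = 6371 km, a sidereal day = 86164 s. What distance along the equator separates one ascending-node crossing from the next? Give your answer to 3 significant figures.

T = 104.4 min = 6264.0 s.
During one orbit Earth rotates (6264.0 / 86164) × 360° = 26.17°.
At the equator that is 26.17° × (2π·6371/360) km/° = 26.17 × 111.2 = 2910 km.

2910 km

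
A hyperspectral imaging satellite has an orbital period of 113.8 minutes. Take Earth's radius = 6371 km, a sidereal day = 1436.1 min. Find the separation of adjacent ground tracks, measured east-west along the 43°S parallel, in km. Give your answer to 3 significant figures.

2320 km

T = 113.8 min = 6828.0 s.
Node shift per orbit = (6828.0/86166) × 360° = 28.53°.
Equatorial spacing = 28.53 × 111.2 km/° = 3172 km.
At 43° latitude, spacing = 3172 × cos(43°) = 2320 km.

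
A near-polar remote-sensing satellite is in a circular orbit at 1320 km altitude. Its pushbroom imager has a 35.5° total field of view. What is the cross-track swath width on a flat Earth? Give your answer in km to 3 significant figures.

845 km

Half-angle = 35.5°/2 = 17.75°.
Swath width ≈ 2h·tan(θ/2) = 2 × 1320 × tan(17.75°) = 845.1 km.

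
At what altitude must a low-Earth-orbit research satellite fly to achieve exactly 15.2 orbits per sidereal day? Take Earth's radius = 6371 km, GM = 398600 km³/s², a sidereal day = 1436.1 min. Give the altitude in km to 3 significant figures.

Required period T = 86166 / 15.2 = 5668.8 s.
From T = 2π√(a³/μ): a = (μ T²/4π²)^(1/3) = (398600 × 5668.8² / 4π²)^(1/3) = 6872 km.
Altitude h = a − R = 6872 − 6371 = 501 km.

501 km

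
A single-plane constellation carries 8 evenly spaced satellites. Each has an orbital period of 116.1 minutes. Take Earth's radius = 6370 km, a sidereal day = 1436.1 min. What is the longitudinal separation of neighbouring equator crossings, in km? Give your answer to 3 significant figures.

T = 116.1 min = 6966.0 s.
Single-satellite node shift = (6966.0/86166) × 360° = 29.10°.
With 8 satellites evenly phased, successive equator crossings are 29.10/8 = 3.638° apart.
That is 3.638 × 111.2 = 404 km at the equator.

404 km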